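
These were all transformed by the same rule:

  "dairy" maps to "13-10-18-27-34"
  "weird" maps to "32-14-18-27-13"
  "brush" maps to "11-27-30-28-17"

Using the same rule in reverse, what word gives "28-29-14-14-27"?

steer

d is letter #4 and maps to 13: an offset of 9. Each letter is replaced by its alphabet position (a=1..z=26) + 9.
Reversing it on 28-29-14-14-27: 28→(28−9)÷1=19=s, 29→(29−9)÷1=20=t, 14→(14−9)÷1=5=e, 14→(14−9)÷1=5=e, 27→(27−9)÷1=18=r.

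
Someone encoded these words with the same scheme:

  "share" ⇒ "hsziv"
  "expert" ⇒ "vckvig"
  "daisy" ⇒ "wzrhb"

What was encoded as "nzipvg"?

market

Each pair mirrors across the alphabet (s↔h, h↔s, a↔z): positions sum to 25. Letters are reflected about the middle of the alphabet (position → 25−position): Atbash.
Decoding nzipvg: n↔m, z↔a, i↔r, p↔k, v↔e, g↔t.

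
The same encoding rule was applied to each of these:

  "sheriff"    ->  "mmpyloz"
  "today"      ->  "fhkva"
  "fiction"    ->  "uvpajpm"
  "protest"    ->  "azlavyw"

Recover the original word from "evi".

box

The output letters match the input read backwards, each shifted +7: sheriff reversed is ffirehs. The word is reversed, then every letter is shifted forward by 7.
Decoding evi: shift back: e−7=x, v−7=o, i−7=b → xob; then reverse → box.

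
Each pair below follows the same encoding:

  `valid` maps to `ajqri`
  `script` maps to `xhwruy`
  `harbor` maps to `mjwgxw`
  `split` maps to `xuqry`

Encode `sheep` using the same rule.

xmnnu

The shift depends on letter class: consonant v→a is +5, but vowel a→j is +9. Two shifts are in play — +9 for a/e/i/o/u, +5 for every other letter.
On sheep: s(cons)+5=x, h(cons)+5=m, e(vowel)+9=n, e(vowel)+9=n, p(cons)+5=u.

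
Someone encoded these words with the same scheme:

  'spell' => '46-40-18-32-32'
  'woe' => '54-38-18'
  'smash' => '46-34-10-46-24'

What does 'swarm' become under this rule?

46-54-10-44-34

The formula is n = 2×(alphabet index, a=1) + 8.
On swarm: s=19→46, w=23→54, a=1→10, r=18→44, m=13→34.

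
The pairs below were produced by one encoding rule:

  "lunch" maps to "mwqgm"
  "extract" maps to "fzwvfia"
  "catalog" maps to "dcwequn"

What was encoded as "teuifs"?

In lunch: l→m is +1, u→w is +2, n→q is +3, c→g is +4 — the shift increases by 1 each position. Letter i (0-indexed) is shifted by i+1, so successive shifts are 1, 2, 3, ….
Undoing it on teuifs: t−1=s, e−2=c, u−3=r, i−4=e, f−5=a, s−6=m.

scream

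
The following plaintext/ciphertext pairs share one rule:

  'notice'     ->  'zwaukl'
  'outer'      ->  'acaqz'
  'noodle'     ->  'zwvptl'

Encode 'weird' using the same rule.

impdl

Shifts by position in notice: pos 0: n→z (+12), pos 1: o→w (+8), pos 2: t→a (+7), pos 3: i→u (+12), pos 4: c→k (+8), pos 5: e→l (+7) — repeating every 3. It's a Vigenère-style cipher with numeric key [12,8,7]: position i shifts by key[i mod 3].
For weird: w+12=i, e+8=m, i+7=p, r+12=d, d+8=l.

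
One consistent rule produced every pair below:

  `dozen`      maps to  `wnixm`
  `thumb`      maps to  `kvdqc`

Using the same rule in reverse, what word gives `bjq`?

Read the word backwards and shift each letter +9.
Undoing it on bjq: shift back: b−9=s, j−9=a, q−9=h → sah; then reverse → has.

has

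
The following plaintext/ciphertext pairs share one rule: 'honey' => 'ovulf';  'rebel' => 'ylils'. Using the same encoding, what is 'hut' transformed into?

oba

This is a Caesar cipher with shift 7.
Applying it to hut: h+7=o, u+7=b, t+7=a.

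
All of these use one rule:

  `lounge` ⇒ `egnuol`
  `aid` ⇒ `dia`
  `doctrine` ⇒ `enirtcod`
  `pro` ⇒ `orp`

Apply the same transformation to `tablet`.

It's just the letters in reverse order.
Applying it to tablet: reverse → telbat.

telbat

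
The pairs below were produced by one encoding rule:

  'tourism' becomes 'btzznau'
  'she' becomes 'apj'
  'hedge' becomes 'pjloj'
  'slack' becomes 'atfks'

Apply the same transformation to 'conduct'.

ktvlzkb

Vowels shift forward by 5 and consonants shift forward by 8.
For conduct: c(cons)+8=k, o(vowel)+5=t, n(cons)+8=v, d(cons)+8=l, u(vowel)+5=z, c(cons)+8=k, t(cons)+8=b.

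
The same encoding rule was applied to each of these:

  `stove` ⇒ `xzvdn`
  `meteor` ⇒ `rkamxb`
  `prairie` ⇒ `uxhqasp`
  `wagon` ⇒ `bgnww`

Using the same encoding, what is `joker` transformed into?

In stove: s→x is +5, t→z is +6, o→v is +7, v→d is +8 — the shift increases by 1 each position. The shift increases by 1 at each position, starting from +5: 5, 6, 7, ….
Applying it to joker: j+5=o, o+6=u, k+7=r, e+8=m, r+9=a.

ourma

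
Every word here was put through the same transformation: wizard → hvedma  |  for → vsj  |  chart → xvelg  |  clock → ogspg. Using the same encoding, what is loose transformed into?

The output letters match the input read backwards, each shifted +4: wizard reversed is draziw. The word is reversed, then every letter is shifted forward by 4.
On loose: reverse → esool; then shift: e+4=i, s+4=w, o+4=s, o+4=s, l+4=p.

iwssp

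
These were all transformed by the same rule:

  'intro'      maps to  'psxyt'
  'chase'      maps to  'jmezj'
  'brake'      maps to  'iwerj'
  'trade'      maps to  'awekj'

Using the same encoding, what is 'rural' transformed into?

Shifts by position in intro: pos 0: i→p (+7), pos 1: n→s (+5), pos 2: t→x (+4), pos 3: r→y (+7), pos 4: o→t (+5) — repeating every 3. A repeating key of period 3 is used — shifts +7, +5, +4 over and over.
On rural: r+7=y, u+5=z, r+4=v, a+7=h, l+5=q.

yzvhq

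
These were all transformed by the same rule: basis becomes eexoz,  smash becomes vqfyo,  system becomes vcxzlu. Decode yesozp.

vanish

In basis: b→e is +3, a→e is +4, s→x is +5, i→o is +6 — the shift increases by 1 each position. The shift increases by 1 at each position, starting from +3: 3, 4, 5, ….
Decoding yesozp: y−3=v, e−4=a, s−5=n, o−6=i, z−7=s, p−8=h.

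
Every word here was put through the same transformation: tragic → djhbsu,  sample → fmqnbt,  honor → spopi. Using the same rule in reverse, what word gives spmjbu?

The output letters match the input read backwards, each shifted +1: tragic reversed is cigart. Two steps: reverse the string, then apply a Caesar shift of +1.
Decoding spmjbu: shift back: s−1=r, p−1=o, m−1=l, j−1=i, b−1=a, u−1=t → roliat; then reverse → tailor.

tailor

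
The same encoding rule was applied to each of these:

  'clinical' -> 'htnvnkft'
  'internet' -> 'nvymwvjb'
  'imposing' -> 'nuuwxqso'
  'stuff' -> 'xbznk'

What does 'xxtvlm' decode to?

Shifts by position in clinical: pos 0: c→h (+5), pos 1: l→t (+8), pos 2: i→n (+5), pos 3: n→v (+8) — repeating every 2. It's a Vigenère-style cipher with numeric key [5,8]: position i shifts by key[i mod 2].
Reversing it on xxtvlm: x−5=s, x−8=p, t−5=o, v−8=n, l−5=g, m−8=e.

sponge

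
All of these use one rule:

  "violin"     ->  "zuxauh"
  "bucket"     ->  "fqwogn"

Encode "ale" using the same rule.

qxm

The output letters match the input read backwards, each shifted +12: violin reversed is niloiv. Two steps: reverse the string, then apply a Caesar shift of +12.
On ale: reverse → ela; then shift: e+12=q, l+12=x, a+12=m.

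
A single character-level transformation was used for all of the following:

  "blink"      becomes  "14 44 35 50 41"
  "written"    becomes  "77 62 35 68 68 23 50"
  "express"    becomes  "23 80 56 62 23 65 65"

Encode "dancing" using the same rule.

b(#2)→14 and l(#12)→44: differences scale by 3, so n = 3·pos + 8. Each letter becomes 3×(its alphabet position, a=1..z=26) + 8.
For dancing: d=4→20, a=1→11, n=14→50, c=3→17, i=9→35, n=14→50, g=7→29.

20 11 50 17 35 50 29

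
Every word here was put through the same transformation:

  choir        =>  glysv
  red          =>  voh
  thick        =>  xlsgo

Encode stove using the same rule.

wxyzo

The shift depends on letter class: consonant c→g is +4, but vowel o→y is +10. Two shifts are in play — +10 for a/e/i/o/u, +4 for every other letter.
On stove: s(cons)+4=w, t(cons)+4=x, o(vowel)+10=y, v(cons)+4=z, e(vowel)+10=o.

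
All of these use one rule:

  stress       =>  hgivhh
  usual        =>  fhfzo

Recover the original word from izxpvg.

racket

Each pair mirrors across the alphabet (s↔h, t↔g, r↔i): positions sum to 25. Letters are reflected about the middle of the alphabet (position → 25−position): Atbash.
Decoding izxpvg: i↔r, z↔a, x↔c, p↔k, v↔e, g↔t.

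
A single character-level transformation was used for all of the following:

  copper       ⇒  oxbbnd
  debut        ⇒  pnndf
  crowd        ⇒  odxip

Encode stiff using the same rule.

efrrr

The shift depends on letter class: consonant c→o is +12, but vowel o→x is +9. The rule splits by letter class: vowels +9, consonants +12.
On stiff: s(cons)+12=e, t(cons)+12=f, i(vowel)+9=r, f(cons)+12=r, f(cons)+12=r.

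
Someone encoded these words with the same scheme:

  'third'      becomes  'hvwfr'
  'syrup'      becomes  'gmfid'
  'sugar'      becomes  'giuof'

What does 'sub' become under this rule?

Compare letters: t→h is +14, h→v is +14, i→w is +14 — a constant shift. Each letter is shifted forward by 14 in the alphabet (a Caesar shift of +14).
Applying it to sub: s+14=g, u+14=i, b+14=p.

gip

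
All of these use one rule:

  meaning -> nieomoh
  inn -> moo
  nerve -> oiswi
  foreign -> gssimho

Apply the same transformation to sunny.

tyooz

The shift depends on letter class: consonant m→n is +1, but vowel e→i is +4. Vowels shift forward by 4 and consonants shift forward by 1.
Applying it to sunny: s(cons)+1=t, u(vowel)+4=y, n(cons)+1=o, n(cons)+1=o, y(cons)+1=z.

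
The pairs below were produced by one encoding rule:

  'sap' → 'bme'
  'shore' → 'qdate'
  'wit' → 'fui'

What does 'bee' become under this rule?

qqn

The output letters match the input read backwards, each shifted +12: sap reversed is pas. Two steps: reverse the string, then apply a Caesar shift of +12.
On bee: reverse → eeb; then shift: e+12=q, e+12=q, b+12=n.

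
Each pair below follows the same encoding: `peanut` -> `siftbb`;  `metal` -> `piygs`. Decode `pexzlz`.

In peanut: p→s is +3, e→i is +4, a→f is +5, n→t is +6 — the shift increases by 1 each position. Letter i (0-indexed) is shifted by i+3, so successive shifts are 3, 4, 5, ….
Undoing it on pexzlz: p−3=m, e−4=a, x−5=s, z−6=t, l−7=e, z−8=r.

master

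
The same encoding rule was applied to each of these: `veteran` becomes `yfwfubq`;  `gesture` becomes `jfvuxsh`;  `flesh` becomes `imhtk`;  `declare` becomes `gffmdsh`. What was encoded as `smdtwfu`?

Shifts by position in veteran: pos 0: v→y (+3), pos 1: e→f (+1), pos 2: t→w (+3), pos 3: e→f (+1) — repeating every 2. A repeating key of period 2 is used — shifts +3, +1 over and over.
Reversing it on smdtwfu: s−3=p, m−1=l, d−3=a, t−1=s, w−3=t, f−1=e, u−3=r.

plaster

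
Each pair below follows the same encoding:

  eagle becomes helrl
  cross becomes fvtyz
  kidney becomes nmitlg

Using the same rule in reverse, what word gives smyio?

pitch

Each letter shifts forward by (position + 3), i.e. 3, 4, 5, … — the shift grows by one for each successive letter.
Decoding smyio: s−3=p, m−4=i, y−5=t, i−6=c, o−7=h.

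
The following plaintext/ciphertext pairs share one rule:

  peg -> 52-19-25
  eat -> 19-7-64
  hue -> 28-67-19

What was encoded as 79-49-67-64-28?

p(#16)→52 and e(#5)→19: differences scale by 3, so n = 3·pos + 4. Each letter becomes 3×(its alphabet position, a=1..z=26) + 4.
Decoding 79-49-67-64-28: 79→(79−4)÷3=25=y, 49→(49−4)÷3=15=o, 67→(67−4)÷3=21=u, 64→(64−4)÷3=20=t, 28→(28−4)÷3=8=h.

youth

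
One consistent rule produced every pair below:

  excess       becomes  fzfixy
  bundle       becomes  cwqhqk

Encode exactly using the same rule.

In excess: e→f is +1, x→z is +2, c→f is +3, e→i is +4 — the shift increases by 1 each position. The shift increases by 1 at each position, starting from +1: 1, 2, 3, ….
On exactly: e+1=f, x+2=z, a+3=d, c+4=g, t+5=y, l+6=r, y+7=f.

fzdgyrf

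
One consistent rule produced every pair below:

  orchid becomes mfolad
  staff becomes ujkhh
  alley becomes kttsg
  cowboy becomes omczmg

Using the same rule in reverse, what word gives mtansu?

olives

Each letter's alphabet position (a=0..z=25) is mapped through 15·x+10 mod 26 — an affine cipher.
Undoing it on mtansu: m(12)→7·(12−10)≡14=o; t(19)→7·(19−10)≡11=l; a(0)→7·(0−10)≡8=i; n(13)→7·(13−10)≡21=v; s(18)→7·(18−10)≡4=e; u(20)→7·(20−10)≡18=s (all mod 26).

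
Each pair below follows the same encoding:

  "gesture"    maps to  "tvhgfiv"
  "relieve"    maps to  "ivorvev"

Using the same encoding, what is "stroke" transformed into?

hgilpv

Each pair mirrors across the alphabet (g↔t, e↔v, s↔h): positions sum to 25. This is the alphabet-reversal cipher (Atbash): a becomes z, b becomes y, etc.
Applying it to stroke: s↔h, t↔g, r↔i, o↔l, k↔p, e↔v.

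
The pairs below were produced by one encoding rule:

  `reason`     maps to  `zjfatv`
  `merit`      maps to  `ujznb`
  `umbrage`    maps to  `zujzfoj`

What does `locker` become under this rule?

The shift depends on letter class: consonant r→z is +8, but vowel e→j is +5. The rule splits by letter class: vowels +5, consonants +8.
For locker: l(cons)+8=t, o(vowel)+5=t, c(cons)+8=k, k(cons)+8=s, e(vowel)+5=j, r(cons)+8=z.

ttksjz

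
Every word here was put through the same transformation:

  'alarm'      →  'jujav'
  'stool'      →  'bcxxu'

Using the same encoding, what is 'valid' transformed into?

Each letter is shifted forward by 9 in the alphabet (a Caesar shift of +9).
On valid: v+9=e, a+9=j, l+9=u, i+9=r, d+9=m.

ejurm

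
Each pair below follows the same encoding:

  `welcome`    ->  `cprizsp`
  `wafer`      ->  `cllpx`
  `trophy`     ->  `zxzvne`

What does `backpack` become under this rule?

hliqvliq

The shift depends on letter class: consonant w→c is +6, but vowel e→p is +11. Vowels shift forward by 11 and consonants shift forward by 6.
For backpack: b(cons)+6=h, a(vowel)+11=l, c(cons)+6=i, k(cons)+6=q, p(cons)+6=v, a(vowel)+11=l, c(cons)+6=i, k(cons)+6=q.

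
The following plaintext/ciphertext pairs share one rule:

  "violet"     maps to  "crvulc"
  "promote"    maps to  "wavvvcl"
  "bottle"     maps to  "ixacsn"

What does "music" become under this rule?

Shifts by position in violet: pos 0: v→c (+7), pos 1: i→r (+9), pos 2: o→v (+7), pos 3: l→u (+9) — repeating every 2. The shifts repeat in a cycle of length 2: positions 0,1,… shift by +7, +9, then the pattern repeats.
Applying it to music: m+7=t, u+9=d, s+7=z, i+9=r, c+7=j.

tdzrj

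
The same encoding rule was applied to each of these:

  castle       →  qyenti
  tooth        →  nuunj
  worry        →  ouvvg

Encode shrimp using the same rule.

ejvscd

c(2)→q(16) and a(0)→y(24) fit y≡9x+24 (mod 26); the inverse of 9 mod 26 is 3. Treating letters as 0–25, the rule is x ↦ 9x + 24 (mod 26).
For shrimp: s(18)→9·18+24≡4=e; h(7)→9·7+24≡9=j; r(17)→9·17+24≡21=v; i(8)→9·8+24≡18=s; m(12)→9·12+24≡2=c; p(15)→9·15+24≡3=d (all mod 26).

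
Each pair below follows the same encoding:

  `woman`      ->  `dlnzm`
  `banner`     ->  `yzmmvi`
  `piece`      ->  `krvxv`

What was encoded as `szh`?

has

Each pair mirrors across the alphabet (w↔d, o↔l, m↔n): positions sum to 25. Letters are reflected about the middle of the alphabet (position → 25−position): Atbash.
Undoing it on szh: s↔h, z↔a, h↔s.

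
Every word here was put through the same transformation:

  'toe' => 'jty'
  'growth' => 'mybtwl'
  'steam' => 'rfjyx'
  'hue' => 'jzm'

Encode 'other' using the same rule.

wjmyt

The output letters match the input read backwards, each shifted +5: toe reversed is eot. Two steps: reverse the string, then apply a Caesar shift of +5.
For other: reverse → rehto; then shift: r+5=w, e+5=j, h+5=m, t+5=y, o+5=t.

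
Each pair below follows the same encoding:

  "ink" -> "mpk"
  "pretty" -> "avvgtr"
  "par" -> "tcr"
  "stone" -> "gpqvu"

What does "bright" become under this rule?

vjiktd

Read the word backwards and shift each letter +2.
On bright: reverse → thgirb; then shift: t+2=v, h+2=j, g+2=i, i+2=k, r+2=t, b+2=d.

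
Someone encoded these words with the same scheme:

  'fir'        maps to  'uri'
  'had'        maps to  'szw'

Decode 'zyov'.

able

Letters are reflected about the middle of the alphabet (position → 25−position): Atbash.
Decoding zyov: z↔a, y↔b, o↔l, v↔e.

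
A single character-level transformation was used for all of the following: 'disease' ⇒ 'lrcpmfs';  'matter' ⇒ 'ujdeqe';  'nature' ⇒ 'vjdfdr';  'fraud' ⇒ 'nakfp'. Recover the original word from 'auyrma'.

slogan

Letter i (0-indexed) is shifted by i+8, so successive shifts are 8, 9, 10, ….
Undoing it on auyrma: a−8=s, u−9=l, y−10=o, r−11=g, m−12=a, a−13=n.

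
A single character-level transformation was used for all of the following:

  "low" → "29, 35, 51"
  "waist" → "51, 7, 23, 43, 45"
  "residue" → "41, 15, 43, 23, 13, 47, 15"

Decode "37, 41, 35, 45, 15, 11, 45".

protect

l(#12)→29 and o(#15)→35: differences scale by 2, so n = 2·pos + 5. Each letter becomes 2×(its alphabet position, a=1..z=26) + 5.
Reversing it on 37, 41, 35, 45, 15, 11, 45: 37→(37−5)÷2=16=p, 41→(41−5)÷2=18=r, 35→(35−5)÷2=15=o, 45→(45−5)÷2=20=t, 15→(15−5)÷2=5=e, 11→(11−5)÷2=3=c, 45→(45−5)÷2=20=t.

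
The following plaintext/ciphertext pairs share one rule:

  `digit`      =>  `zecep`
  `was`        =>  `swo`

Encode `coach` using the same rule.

ykwyd

It's a constant shift of +22 (ROT22).
Applying it to coach: c+22=y, o+22=k, a+22=w, c+22=y, h+22=d.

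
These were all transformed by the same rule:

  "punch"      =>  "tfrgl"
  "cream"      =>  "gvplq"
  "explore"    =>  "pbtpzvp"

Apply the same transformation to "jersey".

npvwpc

The shift depends on letter class: consonant p→t is +4, but vowel u→f is +11. Vowels shift forward by 11 and consonants shift forward by 4.
For jersey: j(cons)+4=n, e(vowel)+11=p, r(cons)+4=v, s(cons)+4=w, e(vowel)+11=p, y(cons)+4=c.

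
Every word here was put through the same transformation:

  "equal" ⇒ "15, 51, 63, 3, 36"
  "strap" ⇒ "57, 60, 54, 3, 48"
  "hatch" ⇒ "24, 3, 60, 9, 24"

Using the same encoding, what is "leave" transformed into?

e(#5)→15 and q(#17)→51: differences scale by 3, so n = 3·pos + 0. The formula is n = 3×(alphabet index, a=1).
For leave: l=12→36, e=5→15, a=1→3, v=22→66, e=5→15.

36, 15, 3, 66, 15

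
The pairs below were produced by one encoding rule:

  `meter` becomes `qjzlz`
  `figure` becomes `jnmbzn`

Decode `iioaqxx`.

edition

The shift increases by 1 at each position, starting from +4: 4, 5, 6, ….
Reversing it on iioaqxx: i−4=e, i−5=d, o−6=i, a−7=t, q−8=i, x−9=o, x−10=n.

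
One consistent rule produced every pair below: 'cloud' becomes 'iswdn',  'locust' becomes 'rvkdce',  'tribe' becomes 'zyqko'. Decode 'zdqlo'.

Letter i (0-indexed) is shifted by i+6, so successive shifts are 6, 7, 8, ….
Decoding zdqlo: z−6=t, d−7=w, q−8=i, l−9=c, o−10=e.

twice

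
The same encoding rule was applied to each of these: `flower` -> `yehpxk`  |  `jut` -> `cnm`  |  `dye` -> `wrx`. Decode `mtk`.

Each letter is shifted forward by 19 in the alphabet (a Caesar shift of +19).
Undoing it on mtk: m−19=t, t−19=a, k−19=r.

tar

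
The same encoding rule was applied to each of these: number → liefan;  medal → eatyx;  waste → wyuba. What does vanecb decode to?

This is an affine cipher: with a=0,…,z=25, each position x becomes (7x+24) mod 26.
Reversing it on vanecb: v(21)→15·(21−24)≡7=h; a(0)→15·(0−24)≡4=e; n(13)→15·(13−24)≡17=r; e(4)→15·(4−24)≡12=m; c(2)→15·(2−24)≡8=i; b(1)→15·(1−24)≡19=t (all mod 26).

hermit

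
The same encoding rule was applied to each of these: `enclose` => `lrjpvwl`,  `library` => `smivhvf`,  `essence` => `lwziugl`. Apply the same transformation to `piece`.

Shifts by position in enclose: pos 0: e→l (+7), pos 1: n→r (+4), pos 2: c→j (+7), pos 3: l→p (+4) — repeating every 2. It's a Vigenère-style cipher with numeric key [7,4]: position i shifts by key[i mod 2].
For piece: p+7=w, i+4=m, e+7=l, c+4=g, e+7=l.

wmlgl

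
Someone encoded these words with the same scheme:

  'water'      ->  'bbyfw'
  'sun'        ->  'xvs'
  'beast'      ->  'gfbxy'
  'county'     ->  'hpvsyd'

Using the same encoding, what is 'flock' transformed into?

kqphp

The shift depends on letter class: consonant w→b is +5, but vowel a→b is +1. The rule splits by letter class: vowels +1, consonants +5.
On flock: f(cons)+5=k, l(cons)+5=q, o(vowel)+1=p, c(cons)+5=h, k(cons)+5=p.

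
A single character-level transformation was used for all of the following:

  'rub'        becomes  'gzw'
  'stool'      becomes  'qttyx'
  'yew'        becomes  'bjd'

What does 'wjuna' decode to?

viper

The output letters match the input read backwards, each shifted +5: rub reversed is bur. Read the word backwards and shift each letter +5.
Decoding wjuna: shift back: w−5=r, j−5=e, u−5=p, n−5=i, a−5=v → repiv; then reverse → viper.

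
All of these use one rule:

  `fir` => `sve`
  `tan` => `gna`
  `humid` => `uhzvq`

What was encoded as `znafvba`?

Every letter moves 13 places later in the alphabet, wrapping around z→a.
Undoing it on znafvba: z−13=m, n−13=a, a−13=n, f−13=s, v−13=i, b−13=o, a−13=n.

mansion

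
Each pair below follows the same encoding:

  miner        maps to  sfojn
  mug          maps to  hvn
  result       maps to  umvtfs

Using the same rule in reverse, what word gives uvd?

cut

The output letters match the input read backwards, each shifted +1: miner reversed is renim. Two steps: reverse the string, then apply a Caesar shift of +1.
Reversing it on uvd: shift back: u−1=t, v−1=u, d−1=c → tuc; then reverse → cut.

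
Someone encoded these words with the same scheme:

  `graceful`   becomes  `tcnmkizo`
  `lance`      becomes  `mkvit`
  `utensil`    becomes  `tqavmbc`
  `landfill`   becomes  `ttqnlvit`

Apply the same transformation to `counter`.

The output letters match the input read backwards, each shifted +8: graceful reversed is lufecarg. The word is reversed, then every letter is shifted forward by 8.
Applying it to counter: reverse → retnuoc; then shift: r+8=z, e+8=m, t+8=b, n+8=v, u+8=c, o+8=w, c+8=k.

zmbvcwk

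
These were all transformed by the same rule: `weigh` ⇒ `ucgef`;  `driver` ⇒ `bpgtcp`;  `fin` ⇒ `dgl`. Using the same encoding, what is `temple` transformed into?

Each letter is shifted forward by 24 in the alphabet (a Caesar shift of +24).
For temple: t+24=r, e+24=c, m+24=k, p+24=n, l+24=j, e+24=c.

rcknjc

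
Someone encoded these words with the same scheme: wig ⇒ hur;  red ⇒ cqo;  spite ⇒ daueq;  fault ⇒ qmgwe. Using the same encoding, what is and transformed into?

myo

Vowels shift forward by 12 and consonants shift forward by 11.
On and: a(vowel)+12=m, n(cons)+11=y, d(cons)+11=o.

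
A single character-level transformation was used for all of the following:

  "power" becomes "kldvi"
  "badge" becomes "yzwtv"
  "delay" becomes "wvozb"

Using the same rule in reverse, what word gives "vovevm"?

Each pair mirrors across the alphabet (p↔k, o↔l, w↔d): positions sum to 25. Each letter is replaced by its mirror in the alphabet: a↔z, b↔y, c↔x, and so on (the Atbash cipher).
Undoing it on vovevm: v↔e, o↔l, v↔e, e↔v, v↔e, m↔n.

eleven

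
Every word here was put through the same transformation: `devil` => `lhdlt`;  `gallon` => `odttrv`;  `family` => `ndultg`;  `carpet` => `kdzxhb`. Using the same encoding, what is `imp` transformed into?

lux

The shift depends on letter class: consonant d→l is +8, but vowel e→h is +3. The rule splits by letter class: vowels +3, consonants +8.
Applying it to imp: i(vowel)+3=l, m(cons)+8=u, p(cons)+8=x.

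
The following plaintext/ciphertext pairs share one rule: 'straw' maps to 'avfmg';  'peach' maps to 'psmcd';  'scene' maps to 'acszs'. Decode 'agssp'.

sweep

s(18)→a(0) and t(19)→v(21) fit y≡21x+12 (mod 26); the inverse of 21 mod 26 is 5. Each letter's alphabet position (a=0..z=25) is mapped through 21·x+12 mod 26 — an affine cipher.
Reversing it on agssp: a(0)→5·(0−12)≡18=s; g(6)→5·(6−12)≡22=w; s(18)→5·(18−12)≡4=e; s(18)→5·(18−12)≡4=e; p(15)→5·(15−12)≡15=p (all mod 26).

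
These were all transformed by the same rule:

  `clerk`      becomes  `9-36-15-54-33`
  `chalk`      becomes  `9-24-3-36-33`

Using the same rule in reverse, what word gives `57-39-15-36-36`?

c(#3)→9 and l(#12)→36: differences scale by 3, so n = 3·pos + 0. With a=1..z=26, the number is 3·pos.
Reversing it on 57-39-15-36-36: 57→(57−0)÷3=19=s, 39→(39−0)÷3=13=m, 15→(15−0)÷3=5=e, 36→(36−0)÷3=12=l, 36→(36−0)÷3=12=l.

smell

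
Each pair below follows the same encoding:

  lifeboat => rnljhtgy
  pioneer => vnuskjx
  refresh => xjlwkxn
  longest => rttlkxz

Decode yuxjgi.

Shifts by position in lifeboat: pos 0: l→r (+6), pos 1: i→n (+5), pos 2: f→l (+6), pos 3: e→j (+5) — repeating every 2. It's a Vigenère-style cipher with numeric key [6,5]: position i shifts by key[i mod 2].
Reversing it on yuxjgi: y−6=s, u−5=p, x−6=r, j−5=e, g−6=a, i−5=d.

spread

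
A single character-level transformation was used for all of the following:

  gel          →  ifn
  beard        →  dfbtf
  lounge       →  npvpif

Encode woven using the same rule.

The shift depends on letter class: consonant g→i is +2, but vowel e→f is +1. Two shifts are in play — +1 for a/e/i/o/u, +2 for every other letter.
On woven: w(cons)+2=y, o(vowel)+1=p, v(cons)+2=x, e(vowel)+1=f, n(cons)+2=p.

ypxfp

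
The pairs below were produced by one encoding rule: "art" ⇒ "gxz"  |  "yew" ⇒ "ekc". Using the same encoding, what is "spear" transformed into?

yvkgx

Each letter is shifted forward by 6 in the alphabet (a Caesar shift of +6).
On spear: s+6=y, p+6=v, e+6=k, a+6=g, r+6=x.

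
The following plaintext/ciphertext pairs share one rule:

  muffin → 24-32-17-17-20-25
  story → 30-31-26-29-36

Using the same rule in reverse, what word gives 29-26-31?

rot

Each letter is replaced by its alphabet position (a=1..z=26) + 11.
Reversing it on 29-26-31: 29→(29−11)÷1=18=r, 26→(26−11)÷1=15=o, 31→(31−11)÷1=20=t.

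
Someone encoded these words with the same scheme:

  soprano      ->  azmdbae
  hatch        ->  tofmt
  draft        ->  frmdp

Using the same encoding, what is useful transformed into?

The output letters match the input read backwards, each shifted +12: soprano reversed is onarpos. The word is reversed, then every letter is shifted forward by 12.
On useful: reverse → lufesu; then shift: l+12=x, u+12=g, f+12=r, e+12=q, s+12=e, u+12=g.

xgrqeg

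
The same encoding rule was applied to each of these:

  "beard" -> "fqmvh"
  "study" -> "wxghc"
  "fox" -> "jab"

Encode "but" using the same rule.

The rule splits by letter class: vowels +12, consonants +4.
On but: b(cons)+4=f, u(vowel)+12=g, t(cons)+4=x.

fgx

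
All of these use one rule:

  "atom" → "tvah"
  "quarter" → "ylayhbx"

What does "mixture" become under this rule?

The output letters match the input read backwards, each shifted +7: atom reversed is mota. Two steps: reverse the string, then apply a Caesar shift of +7.
Applying it to mixture: reverse → erutxim; then shift: e+7=l, r+7=y, u+7=b, t+7=a, x+7=e, i+7=p, m+7=t.

lybaept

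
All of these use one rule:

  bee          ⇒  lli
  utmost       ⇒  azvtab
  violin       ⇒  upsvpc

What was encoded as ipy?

rib

The word is reversed, then every letter is shifted forward by 7.
Decoding ipy: shift back: i−7=b, p−7=i, y−7=r → bir; then reverse → rib.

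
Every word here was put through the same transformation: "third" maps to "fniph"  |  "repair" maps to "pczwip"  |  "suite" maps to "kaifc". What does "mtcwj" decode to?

clean

t(19)→f(5) and h(7)→n(13) fit y≡21x+22 (mod 26); the inverse of 21 mod 26 is 5. Treating letters as 0–25, the rule is x ↦ 21x + 22 (mod 26).
Reversing it on mtcwj: m(12)→5·(12−22)≡2=c; t(19)→5·(19−22)≡11=l; c(2)→5·(2−22)≡4=e; w(22)→5·(22−22)≡0=a; j(9)→5·(9−22)≡13=n (all mod 26).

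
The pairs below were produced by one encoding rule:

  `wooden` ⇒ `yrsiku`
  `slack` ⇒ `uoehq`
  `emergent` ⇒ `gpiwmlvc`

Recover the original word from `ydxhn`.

In wooden: w→y is +2, o→r is +3, o→s is +4, d→i is +5 — the shift increases by 1 each position. The shift increases by 1 at each position, starting from +2: 2, 3, 4, ….
Undoing it on ydxhn: y−2=w, d−3=a, x−4=t, h−5=c, n−6=h.

watch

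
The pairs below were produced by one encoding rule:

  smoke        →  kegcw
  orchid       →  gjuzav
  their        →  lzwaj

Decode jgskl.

roast

Compare letters: s→k is +18, m→e is +18, o→g is +18 — a constant shift. Each letter is shifted forward by 18 in the alphabet (a Caesar shift of +18).
Undoing it on jgskl: j−18=r, g−18=o, s−18=a, k−18=s, l−18=t.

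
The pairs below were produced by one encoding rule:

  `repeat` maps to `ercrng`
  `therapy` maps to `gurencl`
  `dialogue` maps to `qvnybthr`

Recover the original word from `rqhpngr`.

educate

Every letter moves 13 places later in the alphabet, wrapping around z→a.
Decoding rqhpngr: r−13=e, q−13=d, h−13=u, p−13=c, n−13=a, g−13=t, r−13=e.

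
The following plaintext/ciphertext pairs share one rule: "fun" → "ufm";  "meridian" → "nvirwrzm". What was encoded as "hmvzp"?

This is the alphabet-reversal cipher (Atbash): a becomes z, b becomes y, etc.
Undoing it on hmvzp: h↔s, m↔n, v↔e, z↔a, p↔k.

sneak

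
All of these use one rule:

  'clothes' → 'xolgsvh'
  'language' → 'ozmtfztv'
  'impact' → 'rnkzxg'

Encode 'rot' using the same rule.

ilg

Letters are reflected about the middle of the alphabet (position → 25−position): Atbash.
On rot: r↔i, o↔l, t↔g.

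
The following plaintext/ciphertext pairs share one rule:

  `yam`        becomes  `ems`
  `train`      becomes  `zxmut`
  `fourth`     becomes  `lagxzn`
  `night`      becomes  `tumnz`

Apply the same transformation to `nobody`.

The shift depends on letter class: consonant y→e is +6, but vowel a→m is +12. Two shifts are in play — +12 for a/e/i/o/u, +6 for every other letter.
Applying it to nobody: n(cons)+6=t, o(vowel)+12=a, b(cons)+6=h, o(vowel)+12=a, d(cons)+6=j, y(cons)+6=e.

tahaje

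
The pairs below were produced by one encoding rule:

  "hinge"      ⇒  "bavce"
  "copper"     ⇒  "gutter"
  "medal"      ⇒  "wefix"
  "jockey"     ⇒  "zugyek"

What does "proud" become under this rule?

h(7)→b(1) and i(8)→a(0) fit y≡25x+8 (mod 26); the inverse of 25 mod 26 is 25. This is an affine cipher: with a=0,…,z=25, each position x becomes (25x+8) mod 26.
Applying it to proud: p(15)→25·15+8≡19=t; r(17)→25·17+8≡17=r; o(14)→25·14+8≡20=u; u(20)→25·20+8≡14=o; d(3)→25·3+8≡5=f (all mod 26).

truof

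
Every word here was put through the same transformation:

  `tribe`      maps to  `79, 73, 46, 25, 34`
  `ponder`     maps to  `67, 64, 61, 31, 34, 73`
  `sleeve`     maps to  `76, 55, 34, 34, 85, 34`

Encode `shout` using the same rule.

Each letter becomes 3×(its alphabet position, a=1..z=26) + 19.
Applying it to shout: s=19→76, h=8→43, o=15→64, u=21→82, t=20→79.

76, 43, 64, 82, 79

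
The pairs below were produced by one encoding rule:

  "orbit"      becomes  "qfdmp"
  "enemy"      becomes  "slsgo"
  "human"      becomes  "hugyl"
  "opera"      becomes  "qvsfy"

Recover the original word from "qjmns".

oxide

o(14)→q(16) and r(17)→f(5) fit y≡5x+24 (mod 26); the inverse of 5 mod 26 is 21. This is an affine cipher: with a=0,…,z=25, each position x becomes (5x+24) mod 26.
Undoing it on qjmns: q(16)→21·(16−24)≡14=o; j(9)→21·(9−24)≡23=x; m(12)→21·(12−24)≡8=i; n(13)→21·(13−24)≡3=d; s(18)→21·(18−24)≡4=e (all mod 26).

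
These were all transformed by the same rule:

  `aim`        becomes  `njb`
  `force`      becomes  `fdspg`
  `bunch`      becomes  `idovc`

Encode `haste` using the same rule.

The output letters match the input read backwards, each shifted +1: aim reversed is mia. Read the word backwards and shift each letter +1.
For haste: reverse → etsah; then shift: e+1=f, t+1=u, s+1=t, a+1=b, h+1=i.

futbi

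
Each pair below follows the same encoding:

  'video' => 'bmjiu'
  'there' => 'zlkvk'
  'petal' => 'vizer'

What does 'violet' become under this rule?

The shifts repeat in a cycle of length 2: positions 0,1,… shift by +6, +4, then the pattern repeats.
On violet: v+6=b, i+4=m, o+6=u, l+4=p, e+6=k, t+4=x.

bmupkx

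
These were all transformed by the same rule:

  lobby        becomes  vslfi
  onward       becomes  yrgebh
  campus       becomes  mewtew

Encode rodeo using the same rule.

bsniy

Shifts by position in lobby: pos 0: l→v (+10), pos 1: o→s (+4), pos 2: b→l (+10), pos 3: b→f (+4) — repeating every 2. A repeating key of period 2 is used — shifts +10, +4 over and over.
Applying it to rodeo: r+10=b, o+4=s, d+10=n, e+4=i, o+10=y.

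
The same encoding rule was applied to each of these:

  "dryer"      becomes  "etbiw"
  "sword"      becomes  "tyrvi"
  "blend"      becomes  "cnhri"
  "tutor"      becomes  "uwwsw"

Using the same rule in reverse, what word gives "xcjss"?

In dryer: d→e is +1, r→t is +2, y→b is +3, e→i is +4 — the shift increases by 1 each position. Letter i (0-indexed) is shifted by i+1, so successive shifts are 1, 2, 3, ….
Reversing it on xcjss: x−1=w, c−2=a, j−3=g, s−4=o, s−5=n.

wagon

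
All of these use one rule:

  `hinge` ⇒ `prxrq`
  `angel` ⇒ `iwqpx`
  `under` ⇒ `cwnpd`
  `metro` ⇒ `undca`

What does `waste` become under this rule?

ejceq

The shift increases by 1 at each position, starting from +8: 8, 9, 10, ….
For waste: w+8=e, a+9=j, s+10=c, t+11=e, e+12=q.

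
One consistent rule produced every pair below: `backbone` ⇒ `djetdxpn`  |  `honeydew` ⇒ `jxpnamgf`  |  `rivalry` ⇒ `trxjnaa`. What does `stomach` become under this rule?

Shifts by position in backbone: pos 0: b→d (+2), pos 1: a→j (+9), pos 2: c→e (+2), pos 3: k→t (+9) — repeating every 2. The shifts repeat in a cycle of length 2: positions 0,1,… shift by +2, +9, then the pattern repeats.
Applying it to stomach: s+2=u, t+9=c, o+2=q, m+9=v, a+2=c, c+9=l, h+2=j.

ucqvclj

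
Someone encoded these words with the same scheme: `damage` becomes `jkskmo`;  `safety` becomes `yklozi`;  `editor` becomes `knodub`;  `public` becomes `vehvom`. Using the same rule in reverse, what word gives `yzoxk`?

Shifts by position in damage: pos 0: d→j (+6), pos 1: a→k (+10), pos 2: m→s (+6), pos 3: a→k (+10) — repeating every 2. It's a Vigenère-style cipher with numeric key [6,10]: position i shifts by key[i mod 2].
Decoding yzoxk: y−6=s, z−10=p, o−6=i, x−10=n, k−6=e.

spine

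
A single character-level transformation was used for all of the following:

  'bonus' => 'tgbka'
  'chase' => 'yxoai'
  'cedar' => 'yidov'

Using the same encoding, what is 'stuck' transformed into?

Treating letters as 0–25, the rule is x ↦ 5x + 14 (mod 26).
On stuck: s(18)→5·18+14≡0=a; t(19)→5·19+14≡5=f; u(20)→5·20+14≡10=k; c(2)→5·2+14≡24=y; k(10)→5·10+14≡12=m (all mod 26).

afkym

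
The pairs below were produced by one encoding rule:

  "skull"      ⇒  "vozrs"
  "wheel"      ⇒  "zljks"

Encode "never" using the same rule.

Each letter shifts forward by (position + 3), i.e. 3, 4, 5, … — the shift grows by one for each successive letter.
On never: n+3=q, e+4=i, v+5=a, e+6=k, r+7=y.

qiaky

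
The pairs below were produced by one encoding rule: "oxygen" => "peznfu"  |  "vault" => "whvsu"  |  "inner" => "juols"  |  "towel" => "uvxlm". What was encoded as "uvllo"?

Shifts by position in oxygen: pos 0: o→p (+1), pos 1: x→e (+7), pos 2: y→z (+1), pos 3: g→n (+7) — repeating every 2. A repeating key of period 2 is used — shifts +1, +7 over and over.
Reversing it on uvllo: u−1=t, v−7=o, l−1=k, l−7=e, o−1=n.

token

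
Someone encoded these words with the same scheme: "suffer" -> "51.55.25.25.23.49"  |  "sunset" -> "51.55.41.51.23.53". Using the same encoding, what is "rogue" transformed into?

s(#19)→51 and u(#21)→55: differences scale by 2, so n = 2·pos + 13. The formula is n = 2×(alphabet index, a=1) + 13.
On rogue: r=18→49, o=15→43, g=7→27, u=21→55, e=5→23.

49.43.27.55.23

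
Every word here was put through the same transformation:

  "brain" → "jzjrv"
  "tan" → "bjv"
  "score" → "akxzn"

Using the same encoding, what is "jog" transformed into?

rxo

The shift depends on letter class: consonant b→j is +8, but vowel a→j is +9. The rule splits by letter class: vowels +9, consonants +8.
On jog: j(cons)+8=r, o(vowel)+9=x, g(cons)+8=o.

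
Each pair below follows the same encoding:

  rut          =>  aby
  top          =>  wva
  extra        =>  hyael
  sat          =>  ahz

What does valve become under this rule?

Read the word backwards and shift each letter +7.
Applying it to valve: reverse → evlav; then shift: e+7=l, v+7=c, l+7=s, a+7=h, v+7=c.

lcshc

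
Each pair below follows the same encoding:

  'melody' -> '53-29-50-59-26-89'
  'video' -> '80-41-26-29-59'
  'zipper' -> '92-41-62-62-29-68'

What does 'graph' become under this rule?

35-68-17-62-38

The formula is n = 3×(alphabet index, a=1) + 14.
On graph: g=7→35, r=18→68, a=1→17, p=16→62, h=8→38.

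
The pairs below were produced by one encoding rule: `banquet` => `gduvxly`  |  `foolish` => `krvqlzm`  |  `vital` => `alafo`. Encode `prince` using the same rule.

It's a Vigenère-style cipher with numeric key [5,3,7]: position i shifts by key[i mod 3].
On prince: p+5=u, r+3=u, i+7=p, n+5=s, c+3=f, e+7=l.

uupsfl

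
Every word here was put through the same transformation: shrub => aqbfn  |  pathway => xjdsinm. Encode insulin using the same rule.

In shrub: s→a is +8, h→q is +9, r→b is +10, u→f is +11 — the shift increases by 1 each position. Each letter shifts forward by (position + 8), i.e. 8, 9, 10, … — the shift grows by one for each successive letter.
Applying it to insulin: i+8=q, n+9=w, s+10=c, u+11=f, l+12=x, i+13=v, n+14=b.

qwcfxvb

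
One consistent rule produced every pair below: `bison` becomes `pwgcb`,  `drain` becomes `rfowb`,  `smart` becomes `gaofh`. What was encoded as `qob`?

can

Compare letters: b→p is +14, i→w is +14, s→g is +14 — a constant shift. Every letter moves 14 places later in the alphabet, wrapping around z→a.
Reversing it on qob: q−14=c, o−14=a, b−14=n.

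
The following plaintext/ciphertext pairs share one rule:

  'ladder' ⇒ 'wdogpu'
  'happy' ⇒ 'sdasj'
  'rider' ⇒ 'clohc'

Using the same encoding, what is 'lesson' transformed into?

whdvzq

The shifts repeat in a cycle of length 2: positions 0,1,… shift by +11, +3, then the pattern repeats.
Applying it to lesson: l+11=w, e+3=h, s+11=d, s+3=v, o+11=z, n+3=q.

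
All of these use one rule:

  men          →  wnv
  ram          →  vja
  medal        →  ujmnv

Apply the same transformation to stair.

arjcb

Read the word backwards and shift each letter +9.
For stair: reverse → riats; then shift: r+9=a, i+9=r, a+9=j, t+9=c, s+9=b.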